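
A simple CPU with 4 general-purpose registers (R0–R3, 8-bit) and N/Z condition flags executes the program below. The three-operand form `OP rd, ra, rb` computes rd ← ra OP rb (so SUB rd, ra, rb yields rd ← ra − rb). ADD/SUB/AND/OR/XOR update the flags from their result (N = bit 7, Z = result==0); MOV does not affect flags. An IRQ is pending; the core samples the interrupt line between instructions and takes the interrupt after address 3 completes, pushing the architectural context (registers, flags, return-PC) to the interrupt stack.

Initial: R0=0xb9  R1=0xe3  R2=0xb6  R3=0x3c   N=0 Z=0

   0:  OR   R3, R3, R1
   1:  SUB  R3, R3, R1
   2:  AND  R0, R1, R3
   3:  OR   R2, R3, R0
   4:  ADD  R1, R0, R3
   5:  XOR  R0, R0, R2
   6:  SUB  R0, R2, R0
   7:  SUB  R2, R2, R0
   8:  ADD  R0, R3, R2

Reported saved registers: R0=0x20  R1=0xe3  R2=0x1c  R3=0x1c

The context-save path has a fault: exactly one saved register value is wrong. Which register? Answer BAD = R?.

BAD = R0

after  0: R0=0xb9 R1=0xe3 R2=0xb6 R3=0xff  N=1 Z=0
after  1: R0=0xb9 R1=0xe3 R2=0xb6 R3=0x1c  N=0 Z=0
after  2: R0=0x00 R1=0xe3 R2=0xb6 R3=0x1c  N=0 Z=1
after  3: R0=0x00 R1=0xe3 R2=0x1c R3=0x1c  N=0 Z=0
-- IRQ taken; context saved, return-PC = 4 --
mismatch: R0: reported 0x20 vs actual 0x00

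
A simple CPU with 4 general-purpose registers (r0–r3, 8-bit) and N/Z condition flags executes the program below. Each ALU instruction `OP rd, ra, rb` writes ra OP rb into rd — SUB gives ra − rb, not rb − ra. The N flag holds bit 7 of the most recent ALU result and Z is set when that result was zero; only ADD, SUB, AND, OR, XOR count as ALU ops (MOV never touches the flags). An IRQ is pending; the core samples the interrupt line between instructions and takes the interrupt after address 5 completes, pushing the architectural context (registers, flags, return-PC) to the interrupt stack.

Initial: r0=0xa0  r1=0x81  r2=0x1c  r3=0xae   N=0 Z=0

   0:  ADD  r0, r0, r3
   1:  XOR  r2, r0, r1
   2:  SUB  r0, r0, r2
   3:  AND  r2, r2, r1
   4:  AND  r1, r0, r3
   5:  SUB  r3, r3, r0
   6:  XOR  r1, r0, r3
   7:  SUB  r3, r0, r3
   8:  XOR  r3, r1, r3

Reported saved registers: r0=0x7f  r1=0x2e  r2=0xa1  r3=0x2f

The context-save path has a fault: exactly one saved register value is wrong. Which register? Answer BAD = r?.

after  0: r0=0x4e r1=0x81 r2=0x1c r3=0xae  N=0 Z=0
after  1: r0=0x4e r1=0x81 r2=0xcf r3=0xae  N=1 Z=0
after  2: r0=0x7f r1=0x81 r2=0xcf r3=0xae  N=0 Z=0
after  3: r0=0x7f r1=0x81 r2=0x81 r3=0xae  N=1 Z=0
after  4: r0=0x7f r1=0x2e r2=0x81 r3=0xae  N=0 Z=0
after  5: r0=0x7f r1=0x2e r2=0x81 r3=0x2f  N=0 Z=0
-- IRQ taken; context saved, return-PC = 6 --
mismatch: r2: reported 0xa1 vs actual 0x81

BAD = r2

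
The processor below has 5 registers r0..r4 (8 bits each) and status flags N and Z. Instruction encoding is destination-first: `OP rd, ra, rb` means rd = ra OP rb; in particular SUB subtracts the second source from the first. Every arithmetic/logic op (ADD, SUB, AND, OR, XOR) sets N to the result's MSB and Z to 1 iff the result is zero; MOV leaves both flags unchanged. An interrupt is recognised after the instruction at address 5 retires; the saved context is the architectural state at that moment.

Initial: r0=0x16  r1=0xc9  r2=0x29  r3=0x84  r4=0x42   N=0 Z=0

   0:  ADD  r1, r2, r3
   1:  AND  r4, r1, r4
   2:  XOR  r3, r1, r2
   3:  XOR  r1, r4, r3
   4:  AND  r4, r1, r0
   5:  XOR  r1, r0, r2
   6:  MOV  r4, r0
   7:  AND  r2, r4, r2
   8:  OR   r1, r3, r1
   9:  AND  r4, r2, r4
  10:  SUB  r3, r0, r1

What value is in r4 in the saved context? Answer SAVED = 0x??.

SAVED = 0x04

after  0: r0=0x16 r1=0xad r2=0x29 r3=0x84 r4=0x42  N=1 Z=0
after  1: r0=0x16 r1=0xad r2=0x29 r3=0x84 r4=0x00  N=0 Z=1
after  2: r0=0x16 r1=0xad r2=0x29 r3=0x84 r4=0x00  N=1 Z=0
after  3: r0=0x16 r1=0x84 r2=0x29 r3=0x84 r4=0x00  N=1 Z=0
after  4: r0=0x16 r1=0x84 r2=0x29 r3=0x84 r4=0x04  N=0 Z=0
after  5: r0=0x16 r1=0x3f r2=0x29 r3=0x84 r4=0x04  N=0 Z=0
-- IRQ taken; context saved, return-PC = 6 --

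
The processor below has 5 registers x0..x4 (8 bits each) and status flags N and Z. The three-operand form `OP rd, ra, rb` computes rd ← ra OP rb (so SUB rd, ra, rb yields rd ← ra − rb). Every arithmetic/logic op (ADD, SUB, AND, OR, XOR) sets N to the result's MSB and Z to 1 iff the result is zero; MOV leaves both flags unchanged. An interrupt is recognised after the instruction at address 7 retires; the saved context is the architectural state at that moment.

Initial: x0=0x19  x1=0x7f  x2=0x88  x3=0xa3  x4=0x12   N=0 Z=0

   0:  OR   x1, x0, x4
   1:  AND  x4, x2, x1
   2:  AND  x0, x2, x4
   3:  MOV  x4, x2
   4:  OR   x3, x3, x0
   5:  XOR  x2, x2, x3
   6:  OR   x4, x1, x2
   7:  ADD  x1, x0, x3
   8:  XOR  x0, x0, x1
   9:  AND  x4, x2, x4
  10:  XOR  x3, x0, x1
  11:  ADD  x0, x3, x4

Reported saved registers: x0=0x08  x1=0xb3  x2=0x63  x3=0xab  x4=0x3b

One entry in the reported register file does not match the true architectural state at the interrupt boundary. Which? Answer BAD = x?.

BAD = x2

after  0: x0=0x19 x1=0x1b x2=0x88 x3=0xa3 x4=0x12  N=0 Z=0
after  1: x0=0x19 x1=0x1b x2=0x88 x3=0xa3 x4=0x08  N=0 Z=0
after  2: x0=0x08 x1=0x1b x2=0x88 x3=0xa3 x4=0x08  N=0 Z=0
after  3: x0=0x08 x1=0x1b x2=0x88 x3=0xa3 x4=0x88  N=0 Z=0
after  4: x0=0x08 x1=0x1b x2=0x88 x3=0xab x4=0x88  N=1 Z=0
after  5: x0=0x08 x1=0x1b x2=0x23 x3=0xab x4=0x88  N=0 Z=0
after  6: x0=0x08 x1=0x1b x2=0x23 x3=0xab x4=0x3b  N=0 Z=0
after  7: x0=0x08 x1=0xb3 x2=0x23 x3=0xab x4=0x3b  N=1 Z=0
-- IRQ taken; context saved, return-PC = 8 --
mismatch: x2: reported 0x63 vs actual 0x23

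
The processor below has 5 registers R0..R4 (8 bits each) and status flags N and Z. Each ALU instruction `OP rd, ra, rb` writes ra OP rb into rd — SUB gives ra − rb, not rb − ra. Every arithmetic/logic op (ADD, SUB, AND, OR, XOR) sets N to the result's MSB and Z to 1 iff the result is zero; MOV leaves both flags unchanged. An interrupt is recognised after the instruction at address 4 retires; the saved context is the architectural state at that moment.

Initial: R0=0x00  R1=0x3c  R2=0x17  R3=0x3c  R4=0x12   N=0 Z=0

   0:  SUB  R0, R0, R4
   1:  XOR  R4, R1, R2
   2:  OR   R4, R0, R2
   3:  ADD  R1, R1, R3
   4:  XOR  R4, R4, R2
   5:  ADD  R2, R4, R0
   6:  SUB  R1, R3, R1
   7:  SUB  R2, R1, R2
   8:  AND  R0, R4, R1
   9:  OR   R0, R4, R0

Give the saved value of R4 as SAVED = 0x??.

after  0: R0=0xee R1=0x3c R2=0x17 R3=0x3c R4=0x12  N=1 Z=0
after  1: R0=0xee R1=0x3c R2=0x17 R3=0x3c R4=0x2b  N=0 Z=0
after  2: R0=0xee R1=0x3c R2=0x17 R3=0x3c R4=0xff  N=1 Z=0
after  3: R0=0xee R1=0x78 R2=0x17 R3=0x3c R4=0xff  N=0 Z=0
after  4: R0=0xee R1=0x78 R2=0x17 R3=0x3c R4=0xe8  N=1 Z=0
-- IRQ taken; context saved, return-PC = 5 --

SAVED = 0xe8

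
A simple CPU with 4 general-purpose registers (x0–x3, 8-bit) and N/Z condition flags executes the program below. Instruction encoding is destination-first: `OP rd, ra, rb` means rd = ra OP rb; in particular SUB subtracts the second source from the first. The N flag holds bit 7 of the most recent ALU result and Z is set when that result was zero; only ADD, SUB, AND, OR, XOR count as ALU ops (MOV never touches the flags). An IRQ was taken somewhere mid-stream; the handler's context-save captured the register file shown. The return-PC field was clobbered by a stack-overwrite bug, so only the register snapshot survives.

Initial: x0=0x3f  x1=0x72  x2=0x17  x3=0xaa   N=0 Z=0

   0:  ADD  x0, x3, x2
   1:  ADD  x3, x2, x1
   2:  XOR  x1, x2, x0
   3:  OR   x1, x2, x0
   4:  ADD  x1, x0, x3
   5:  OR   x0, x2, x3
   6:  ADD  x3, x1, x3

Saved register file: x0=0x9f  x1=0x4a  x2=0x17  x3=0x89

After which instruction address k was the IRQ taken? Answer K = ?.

after  0: x0=0xc1 x1=0x72 x2=0x17 x3=0xaa  N=1 Z=0
after  1: x0=0xc1 x1=0x72 x2=0x17 x3=0x89  N=1 Z=0
after  2: x0=0xc1 x1=0xd6 x2=0x17 x3=0x89  N=1 Z=0
after  3: x0=0xc1 x1=0xd7 x2=0x17 x3=0x89  N=1 Z=0
after  4: x0=0xc1 x1=0x4a x2=0x17 x3=0x89  N=0 Z=0
after  5: x0=0x9f x1=0x4a x2=0x17 x3=0x89  N=1 Z=0
-- IRQ taken; context saved, return-PC = 6 --

K = 5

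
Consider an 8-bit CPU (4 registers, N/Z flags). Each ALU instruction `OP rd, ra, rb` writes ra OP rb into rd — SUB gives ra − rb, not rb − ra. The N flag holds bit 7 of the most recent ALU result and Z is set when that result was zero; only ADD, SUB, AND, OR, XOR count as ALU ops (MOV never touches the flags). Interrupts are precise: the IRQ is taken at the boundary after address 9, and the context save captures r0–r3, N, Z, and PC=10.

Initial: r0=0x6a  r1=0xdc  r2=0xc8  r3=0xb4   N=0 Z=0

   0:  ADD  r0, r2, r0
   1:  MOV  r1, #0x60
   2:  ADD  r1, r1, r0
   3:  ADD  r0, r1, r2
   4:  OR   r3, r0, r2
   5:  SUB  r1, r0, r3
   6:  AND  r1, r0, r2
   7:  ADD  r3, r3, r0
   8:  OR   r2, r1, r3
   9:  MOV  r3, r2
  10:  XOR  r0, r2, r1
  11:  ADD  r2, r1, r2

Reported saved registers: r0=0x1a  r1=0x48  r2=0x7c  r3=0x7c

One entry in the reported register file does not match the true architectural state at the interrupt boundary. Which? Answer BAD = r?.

after  0: r0=0x32 r1=0xdc r2=0xc8 r3=0xb4  N=0 Z=0
after  1: r0=0x32 r1=0x60 r2=0xc8 r3=0xb4  N=0 Z=0
after  2: r0=0x32 r1=0x92 r2=0xc8 r3=0xb4  N=1 Z=0
after  3: r0=0x5a r1=0x92 r2=0xc8 r3=0xb4  N=0 Z=0
after  4: r0=0x5a r1=0x92 r2=0xc8 r3=0xda  N=1 Z=0
after  5: r0=0x5a r1=0x80 r2=0xc8 r3=0xda  N=1 Z=0
after  6: r0=0x5a r1=0x48 r2=0xc8 r3=0xda  N=0 Z=0
after  7: r0=0x5a r1=0x48 r2=0xc8 r3=0x34  N=0 Z=0
after  8: r0=0x5a r1=0x48 r2=0x7c r3=0x34  N=0 Z=0
after  9: r0=0x5a r1=0x48 r2=0x7c r3=0x7c  N=0 Z=0
-- IRQ taken; context saved, return-PC = 10 --
mismatch: r0: reported 0x1a vs actual 0x5a

BAD = r0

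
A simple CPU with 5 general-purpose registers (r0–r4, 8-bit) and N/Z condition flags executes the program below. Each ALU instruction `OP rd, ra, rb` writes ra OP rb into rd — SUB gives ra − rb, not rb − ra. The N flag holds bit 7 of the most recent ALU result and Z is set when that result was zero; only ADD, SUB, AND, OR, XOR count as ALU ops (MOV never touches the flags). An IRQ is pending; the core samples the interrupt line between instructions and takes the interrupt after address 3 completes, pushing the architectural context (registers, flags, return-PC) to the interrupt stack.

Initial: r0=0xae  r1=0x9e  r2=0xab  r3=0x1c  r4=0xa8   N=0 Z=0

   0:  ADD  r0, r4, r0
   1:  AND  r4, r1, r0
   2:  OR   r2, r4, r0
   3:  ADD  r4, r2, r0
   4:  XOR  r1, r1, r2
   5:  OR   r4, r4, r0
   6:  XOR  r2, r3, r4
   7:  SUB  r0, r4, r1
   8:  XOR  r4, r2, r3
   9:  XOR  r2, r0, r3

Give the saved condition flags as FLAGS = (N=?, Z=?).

after  0: r0=0x56 r1=0x9e r2=0xab r3=0x1c r4=0xa8  N=0 Z=0
after  1: r0=0x56 r1=0x9e r2=0xab r3=0x1c r4=0x16  N=0 Z=0
after  2: r0=0x56 r1=0x9e r2=0x56 r3=0x1c r4=0x16  N=0 Z=0
after  3: r0=0x56 r1=0x9e r2=0x56 r3=0x1c r4=0xac  N=1 Z=0
-- IRQ taken; context saved, return-PC = 4 --

FLAGS = (N=1, Z=0)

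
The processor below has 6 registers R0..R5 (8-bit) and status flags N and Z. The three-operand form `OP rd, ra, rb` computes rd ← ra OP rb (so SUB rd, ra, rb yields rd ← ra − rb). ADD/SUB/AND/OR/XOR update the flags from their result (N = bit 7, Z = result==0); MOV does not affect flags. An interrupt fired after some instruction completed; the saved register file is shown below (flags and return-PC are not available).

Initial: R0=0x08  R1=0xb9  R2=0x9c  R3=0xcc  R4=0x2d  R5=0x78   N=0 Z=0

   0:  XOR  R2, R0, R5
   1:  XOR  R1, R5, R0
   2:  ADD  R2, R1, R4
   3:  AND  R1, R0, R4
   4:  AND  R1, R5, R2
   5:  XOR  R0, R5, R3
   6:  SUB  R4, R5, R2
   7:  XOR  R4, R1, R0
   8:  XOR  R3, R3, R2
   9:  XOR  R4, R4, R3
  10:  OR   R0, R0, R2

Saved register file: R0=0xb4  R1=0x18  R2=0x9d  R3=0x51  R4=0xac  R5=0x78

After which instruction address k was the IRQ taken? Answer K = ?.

after  0: R0=0x08 R1=0xb9 R2=0x70 R3=0xcc R4=0x2d R5=0x78  N=0 Z=0
after  1: R0=0x08 R1=0x70 R2=0x70 R3=0xcc R4=0x2d R5=0x78  N=0 Z=0
after  2: R0=0x08 R1=0x70 R2=0x9d R3=0xcc R4=0x2d R5=0x78  N=1 Z=0
after  3: R0=0x08 R1=0x08 R2=0x9d R3=0xcc R4=0x2d R5=0x78  N=0 Z=0
after  4: R0=0x08 R1=0x18 R2=0x9d R3=0xcc R4=0x2d R5=0x78  N=0 Z=0
after  5: R0=0xb4 R1=0x18 R2=0x9d R3=0xcc R4=0x2d R5=0x78  N=1 Z=0
after  6: R0=0xb4 R1=0x18 R2=0x9d R3=0xcc R4=0xdb R5=0x78  N=1 Z=0
after  7: R0=0xb4 R1=0x18 R2=0x9d R3=0xcc R4=0xac R5=0x78  N=1 Z=0
after  8: R0=0xb4 R1=0x18 R2=0x9d R3=0x51 R4=0xac R5=0x78  N=0 Z=0
-- IRQ taken; context saved, return-PC = 9 --

K = 8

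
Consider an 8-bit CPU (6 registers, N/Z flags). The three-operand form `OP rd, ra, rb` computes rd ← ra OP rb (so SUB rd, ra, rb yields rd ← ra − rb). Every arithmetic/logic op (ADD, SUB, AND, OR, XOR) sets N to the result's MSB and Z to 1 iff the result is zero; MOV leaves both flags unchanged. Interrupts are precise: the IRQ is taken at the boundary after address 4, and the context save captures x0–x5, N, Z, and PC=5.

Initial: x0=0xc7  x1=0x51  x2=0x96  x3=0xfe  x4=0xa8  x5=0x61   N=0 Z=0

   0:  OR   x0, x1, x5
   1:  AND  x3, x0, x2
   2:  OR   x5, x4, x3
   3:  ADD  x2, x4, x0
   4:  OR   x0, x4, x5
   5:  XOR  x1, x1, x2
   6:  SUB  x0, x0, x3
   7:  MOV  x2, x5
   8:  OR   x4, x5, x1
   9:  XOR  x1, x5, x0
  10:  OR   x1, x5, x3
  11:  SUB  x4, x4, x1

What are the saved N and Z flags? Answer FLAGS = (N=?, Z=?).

FLAGS = (N=1, Z=0)

after  0: x0=0x71 x1=0x51 x2=0x96 x3=0xfe x4=0xa8 x5=0x61  N=0 Z=0
after  1: x0=0x71 x1=0x51 x2=0x96 x3=0x10 x4=0xa8 x5=0x61  N=0 Z=0
after  2: x0=0x71 x1=0x51 x2=0x96 x3=0x10 x4=0xa8 x5=0xb8  N=1 Z=0
after  3: x0=0x71 x1=0x51 x2=0x19 x3=0x10 x4=0xa8 x5=0xb8  N=0 Z=0
after  4: x0=0xb8 x1=0x51 x2=0x19 x3=0x10 x4=0xa8 x5=0xb8  N=1 Z=0
-- IRQ taken; context saved, return-PC = 5 --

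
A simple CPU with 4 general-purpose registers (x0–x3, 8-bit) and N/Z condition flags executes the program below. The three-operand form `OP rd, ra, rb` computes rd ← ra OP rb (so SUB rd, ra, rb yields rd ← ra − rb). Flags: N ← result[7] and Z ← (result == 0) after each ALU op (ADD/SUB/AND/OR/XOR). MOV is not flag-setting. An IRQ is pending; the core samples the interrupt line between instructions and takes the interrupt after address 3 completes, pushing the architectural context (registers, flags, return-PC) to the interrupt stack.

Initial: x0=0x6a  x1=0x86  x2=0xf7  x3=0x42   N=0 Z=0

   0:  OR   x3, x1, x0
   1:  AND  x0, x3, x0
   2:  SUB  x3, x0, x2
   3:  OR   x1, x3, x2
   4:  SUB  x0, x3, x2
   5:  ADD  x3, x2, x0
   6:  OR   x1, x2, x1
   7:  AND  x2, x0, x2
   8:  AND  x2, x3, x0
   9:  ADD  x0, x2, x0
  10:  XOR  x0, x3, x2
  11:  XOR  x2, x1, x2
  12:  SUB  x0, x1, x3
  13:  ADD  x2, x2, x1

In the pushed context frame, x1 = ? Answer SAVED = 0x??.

SAVED = 0xf7

after  0: x0=0x6a x1=0x86 x2=0xf7 x3=0xee  N=1 Z=0
after  1: x0=0x6a x1=0x86 x2=0xf7 x3=0xee  N=0 Z=0
after  2: x0=0x6a x1=0x86 x2=0xf7 x3=0x73  N=0 Z=0
after  3: x0=0x6a x1=0xf7 x2=0xf7 x3=0x73  N=1 Z=0
-- IRQ taken; context saved, return-PC = 4 --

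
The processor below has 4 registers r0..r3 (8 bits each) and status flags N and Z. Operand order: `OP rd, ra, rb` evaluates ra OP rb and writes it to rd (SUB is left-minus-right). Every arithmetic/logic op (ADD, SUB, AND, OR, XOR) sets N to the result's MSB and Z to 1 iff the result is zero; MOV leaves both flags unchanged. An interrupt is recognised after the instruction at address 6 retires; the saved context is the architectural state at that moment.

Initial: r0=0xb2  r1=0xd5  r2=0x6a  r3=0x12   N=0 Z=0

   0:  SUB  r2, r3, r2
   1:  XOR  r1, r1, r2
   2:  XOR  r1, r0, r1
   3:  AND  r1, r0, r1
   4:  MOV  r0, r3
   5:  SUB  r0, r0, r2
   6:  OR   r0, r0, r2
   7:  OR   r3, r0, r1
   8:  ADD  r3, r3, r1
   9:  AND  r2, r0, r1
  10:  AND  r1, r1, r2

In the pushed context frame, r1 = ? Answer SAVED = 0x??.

after  0: r0=0xb2 r1=0xd5 r2=0xa8 r3=0x12  N=1 Z=0
after  1: r0=0xb2 r1=0x7d r2=0xa8 r3=0x12  N=0 Z=0
after  2: r0=0xb2 r1=0xcf r2=0xa8 r3=0x12  N=1 Z=0
after  3: r0=0xb2 r1=0x82 r2=0xa8 r3=0x12  N=1 Z=0
after  4: r0=0x12 r1=0x82 r2=0xa8 r3=0x12  N=1 Z=0
after  5: r0=0x6a r1=0x82 r2=0xa8 r3=0x12  N=0 Z=0
after  6: r0=0xea r1=0x82 r2=0xa8 r3=0x12  N=1 Z=0
-- IRQ taken; context saved, return-PC = 7 --

SAVED = 0x82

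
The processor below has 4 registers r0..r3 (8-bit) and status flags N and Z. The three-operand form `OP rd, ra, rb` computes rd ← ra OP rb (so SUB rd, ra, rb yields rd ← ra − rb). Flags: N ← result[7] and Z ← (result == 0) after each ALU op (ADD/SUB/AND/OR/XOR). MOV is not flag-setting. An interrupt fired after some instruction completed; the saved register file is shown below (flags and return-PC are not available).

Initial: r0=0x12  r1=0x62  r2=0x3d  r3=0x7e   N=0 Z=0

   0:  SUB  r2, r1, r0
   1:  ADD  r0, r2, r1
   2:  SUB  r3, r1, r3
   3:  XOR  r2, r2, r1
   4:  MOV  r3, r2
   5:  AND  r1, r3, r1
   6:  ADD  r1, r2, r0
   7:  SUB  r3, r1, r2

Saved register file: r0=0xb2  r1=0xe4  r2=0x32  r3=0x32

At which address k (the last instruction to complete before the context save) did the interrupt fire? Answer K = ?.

K = 6

after  0: r0=0x12 r1=0x62 r2=0x50 r3=0x7e  N=0 Z=0
after  1: r0=0xb2 r1=0x62 r2=0x50 r3=0x7e  N=1 Z=0
after  2: r0=0xb2 r1=0x62 r2=0x50 r3=0xe4  N=1 Z=0
after  3: r0=0xb2 r1=0x62 r2=0x32 r3=0xe4  N=0 Z=0
after  4: r0=0xb2 r1=0x62 r2=0x32 r3=0x32  N=0 Z=0
after  5: r0=0xb2 r1=0x22 r2=0x32 r3=0x32  N=0 Z=0
after  6: r0=0xb2 r1=0xe4 r2=0x32 r3=0x32  N=1 Z=0
-- IRQ taken; context saved, return-PC = 7 --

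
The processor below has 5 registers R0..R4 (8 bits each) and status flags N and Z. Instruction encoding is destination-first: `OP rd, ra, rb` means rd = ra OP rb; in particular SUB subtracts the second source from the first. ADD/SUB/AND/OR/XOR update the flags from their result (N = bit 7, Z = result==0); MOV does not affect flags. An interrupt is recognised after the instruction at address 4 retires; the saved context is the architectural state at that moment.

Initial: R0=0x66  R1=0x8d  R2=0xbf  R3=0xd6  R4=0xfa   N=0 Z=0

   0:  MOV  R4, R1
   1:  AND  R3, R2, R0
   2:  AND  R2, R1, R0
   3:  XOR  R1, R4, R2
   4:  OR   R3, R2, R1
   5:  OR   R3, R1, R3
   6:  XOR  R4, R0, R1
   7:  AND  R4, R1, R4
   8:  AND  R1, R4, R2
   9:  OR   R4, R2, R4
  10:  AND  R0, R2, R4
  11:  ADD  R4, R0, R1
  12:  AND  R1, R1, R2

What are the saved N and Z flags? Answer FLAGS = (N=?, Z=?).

after  0: R0=0x66 R1=0x8d R2=0xbf R3=0xd6 R4=0x8d  N=0 Z=0
after  1: R0=0x66 R1=0x8d R2=0xbf R3=0x26 R4=0x8d  N=0 Z=0
after  2: R0=0x66 R1=0x8d R2=0x04 R3=0x26 R4=0x8d  N=0 Z=0
after  3: R0=0x66 R1=0x89 R2=0x04 R3=0x26 R4=0x8d  N=1 Z=0
after  4: R0=0x66 R1=0x89 R2=0x04 R3=0x8d R4=0x8d  N=1 Z=0
-- IRQ taken; context saved, return-PC = 5 --

FLAGS = (N=1, Z=0)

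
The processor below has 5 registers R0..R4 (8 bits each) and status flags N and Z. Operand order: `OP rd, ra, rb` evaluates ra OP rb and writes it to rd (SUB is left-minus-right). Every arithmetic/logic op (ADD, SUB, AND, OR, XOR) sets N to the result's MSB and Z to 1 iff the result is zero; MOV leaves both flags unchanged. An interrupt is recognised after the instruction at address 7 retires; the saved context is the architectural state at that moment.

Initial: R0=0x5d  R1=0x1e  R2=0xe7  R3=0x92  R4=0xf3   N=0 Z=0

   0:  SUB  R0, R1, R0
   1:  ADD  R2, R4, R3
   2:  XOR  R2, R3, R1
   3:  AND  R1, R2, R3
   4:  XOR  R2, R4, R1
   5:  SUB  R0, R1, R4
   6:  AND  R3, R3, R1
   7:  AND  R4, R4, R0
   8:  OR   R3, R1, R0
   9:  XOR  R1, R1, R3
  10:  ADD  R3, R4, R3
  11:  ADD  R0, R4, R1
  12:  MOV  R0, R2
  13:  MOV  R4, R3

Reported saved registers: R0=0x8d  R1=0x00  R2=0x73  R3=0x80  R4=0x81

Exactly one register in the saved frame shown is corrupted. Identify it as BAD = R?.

after  0: R0=0xc1 R1=0x1e R2=0xe7 R3=0x92 R4=0xf3  N=1 Z=0
after  1: R0=0xc1 R1=0x1e R2=0x85 R3=0x92 R4=0xf3  N=1 Z=0
after  2: R0=0xc1 R1=0x1e R2=0x8c R3=0x92 R4=0xf3  N=1 Z=0
after  3: R0=0xc1 R1=0x80 R2=0x8c R3=0x92 R4=0xf3  N=1 Z=0
after  4: R0=0xc1 R1=0x80 R2=0x73 R3=0x92 R4=0xf3  N=0 Z=0
after  5: R0=0x8d R1=0x80 R2=0x73 R3=0x92 R4=0xf3  N=1 Z=0
after  6: R0=0x8d R1=0x80 R2=0x73 R3=0x80 R4=0xf3  N=1 Z=0
after  7: R0=0x8d R1=0x80 R2=0x73 R3=0x80 R4=0x81  N=1 Z=0
-- IRQ taken; context saved, return-PC = 8 --
mismatch: R1: reported 0x00 vs actual 0x80

BAD = R1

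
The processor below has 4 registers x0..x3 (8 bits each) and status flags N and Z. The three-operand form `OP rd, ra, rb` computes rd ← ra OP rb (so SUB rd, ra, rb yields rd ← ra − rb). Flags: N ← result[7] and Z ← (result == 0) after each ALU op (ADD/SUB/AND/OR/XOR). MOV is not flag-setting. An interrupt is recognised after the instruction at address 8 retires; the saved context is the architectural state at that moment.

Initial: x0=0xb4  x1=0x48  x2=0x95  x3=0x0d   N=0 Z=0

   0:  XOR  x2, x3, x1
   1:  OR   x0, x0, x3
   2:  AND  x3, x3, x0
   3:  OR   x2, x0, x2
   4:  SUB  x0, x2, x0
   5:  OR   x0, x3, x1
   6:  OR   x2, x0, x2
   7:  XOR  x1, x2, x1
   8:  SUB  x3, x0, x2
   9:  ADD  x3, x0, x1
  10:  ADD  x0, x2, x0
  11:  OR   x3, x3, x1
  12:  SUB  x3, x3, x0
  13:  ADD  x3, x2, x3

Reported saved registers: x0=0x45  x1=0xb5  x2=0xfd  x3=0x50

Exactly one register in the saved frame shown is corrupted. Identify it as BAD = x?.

after  0: x0=0xb4 x1=0x48 x2=0x45 x3=0x0d  N=0 Z=0
after  1: x0=0xbd x1=0x48 x2=0x45 x3=0x0d  N=1 Z=0
after  2: x0=0xbd x1=0x48 x2=0x45 x3=0x0d  N=0 Z=0
after  3: x0=0xbd x1=0x48 x2=0xfd x3=0x0d  N=1 Z=0
after  4: x0=0x40 x1=0x48 x2=0xfd x3=0x0d  N=0 Z=0
after  5: x0=0x4d x1=0x48 x2=0xfd x3=0x0d  N=0 Z=0
after  6: x0=0x4d x1=0x48 x2=0xfd x3=0x0d  N=1 Z=0
after  7: x0=0x4d x1=0xb5 x2=0xfd x3=0x0d  N=1 Z=0
after  8: x0=0x4d x1=0xb5 x2=0xfd x3=0x50  N=0 Z=0
-- IRQ taken; context saved, return-PC = 9 --
mismatch: x0: reported 0x45 vs actual 0x4d

BAD = x0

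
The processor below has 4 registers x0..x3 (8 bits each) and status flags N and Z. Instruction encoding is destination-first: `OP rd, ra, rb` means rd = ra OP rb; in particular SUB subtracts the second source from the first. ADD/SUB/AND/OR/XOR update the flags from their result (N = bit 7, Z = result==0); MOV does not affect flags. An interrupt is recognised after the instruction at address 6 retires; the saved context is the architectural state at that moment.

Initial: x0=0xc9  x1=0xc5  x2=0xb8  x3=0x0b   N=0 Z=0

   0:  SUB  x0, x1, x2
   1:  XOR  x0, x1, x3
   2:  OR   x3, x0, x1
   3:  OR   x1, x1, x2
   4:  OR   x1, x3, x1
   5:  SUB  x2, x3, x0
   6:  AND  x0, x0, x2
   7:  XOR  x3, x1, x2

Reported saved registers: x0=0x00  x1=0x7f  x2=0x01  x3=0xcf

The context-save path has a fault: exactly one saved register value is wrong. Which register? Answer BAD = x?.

after  0: x0=0x0d x1=0xc5 x2=0xb8 x3=0x0b  N=0 Z=0
after  1: x0=0xce x1=0xc5 x2=0xb8 x3=0x0b  N=1 Z=0
after  2: x0=0xce x1=0xc5 x2=0xb8 x3=0xcf  N=1 Z=0
after  3: x0=0xce x1=0xfd x2=0xb8 x3=0xcf  N=1 Z=0
after  4: x0=0xce x1=0xff x2=0xb8 x3=0xcf  N=1 Z=0
after  5: x0=0xce x1=0xff x2=0x01 x3=0xcf  N=0 Z=0
after  6: x0=0x00 x1=0xff x2=0x01 x3=0xcf  N=0 Z=1
-- IRQ taken; context saved, return-PC = 7 --
mismatch: x1: reported 0x7f vs actual 0xff

BAD = x1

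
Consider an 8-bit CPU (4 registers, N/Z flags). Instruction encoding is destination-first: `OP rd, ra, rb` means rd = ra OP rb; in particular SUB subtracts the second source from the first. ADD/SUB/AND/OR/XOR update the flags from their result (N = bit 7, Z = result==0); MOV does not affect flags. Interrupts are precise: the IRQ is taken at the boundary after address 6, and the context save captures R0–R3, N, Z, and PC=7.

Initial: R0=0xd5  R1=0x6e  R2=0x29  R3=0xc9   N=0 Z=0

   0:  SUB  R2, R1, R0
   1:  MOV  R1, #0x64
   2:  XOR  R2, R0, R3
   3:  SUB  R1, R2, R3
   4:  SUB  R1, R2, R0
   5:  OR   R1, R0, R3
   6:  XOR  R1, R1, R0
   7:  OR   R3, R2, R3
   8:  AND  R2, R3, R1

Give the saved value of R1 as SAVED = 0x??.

after  0: R0=0xd5 R1=0x6e R2=0x99 R3=0xc9  N=1 Z=0
after  1: R0=0xd5 R1=0x64 R2=0x99 R3=0xc9  N=1 Z=0
after  2: R0=0xd5 R1=0x64 R2=0x1c R3=0xc9  N=0 Z=0
after  3: R0=0xd5 R1=0x53 R2=0x1c R3=0xc9  N=0 Z=0
after  4: R0=0xd5 R1=0x47 R2=0x1c R3=0xc9  N=0 Z=0
after  5: R0=0xd5 R1=0xdd R2=0x1c R3=0xc9  N=1 Z=0
after  6: R0=0xd5 R1=0x08 R2=0x1c R3=0xc9  N=0 Z=0
-- IRQ taken; context saved, return-PC = 7 --

SAVED = 0x08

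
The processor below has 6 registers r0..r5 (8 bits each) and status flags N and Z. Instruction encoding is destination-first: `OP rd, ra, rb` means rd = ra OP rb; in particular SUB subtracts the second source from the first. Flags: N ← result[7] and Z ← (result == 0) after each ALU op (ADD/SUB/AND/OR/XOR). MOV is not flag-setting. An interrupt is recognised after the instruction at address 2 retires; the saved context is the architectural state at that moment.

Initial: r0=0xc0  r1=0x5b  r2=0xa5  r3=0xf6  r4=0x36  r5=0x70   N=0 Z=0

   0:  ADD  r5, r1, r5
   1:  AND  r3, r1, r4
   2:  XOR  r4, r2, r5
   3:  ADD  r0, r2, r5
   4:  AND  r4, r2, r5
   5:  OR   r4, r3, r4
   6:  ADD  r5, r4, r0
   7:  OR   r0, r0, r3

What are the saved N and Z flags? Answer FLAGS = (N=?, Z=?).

FLAGS = (N=0, Z=0)

after  0: r0=0xc0 r1=0x5b r2=0xa5 r3=0xf6 r4=0x36 r5=0xcb  N=1 Z=0
after  1: r0=0xc0 r1=0x5b r2=0xa5 r3=0x12 r4=0x36 r5=0xcb  N=0 Z=0
after  2: r0=0xc0 r1=0x5b r2=0xa5 r3=0x12 r4=0x6e r5=0xcb  N=0 Z=0
-- IRQ taken; context saved, return-PC = 3 --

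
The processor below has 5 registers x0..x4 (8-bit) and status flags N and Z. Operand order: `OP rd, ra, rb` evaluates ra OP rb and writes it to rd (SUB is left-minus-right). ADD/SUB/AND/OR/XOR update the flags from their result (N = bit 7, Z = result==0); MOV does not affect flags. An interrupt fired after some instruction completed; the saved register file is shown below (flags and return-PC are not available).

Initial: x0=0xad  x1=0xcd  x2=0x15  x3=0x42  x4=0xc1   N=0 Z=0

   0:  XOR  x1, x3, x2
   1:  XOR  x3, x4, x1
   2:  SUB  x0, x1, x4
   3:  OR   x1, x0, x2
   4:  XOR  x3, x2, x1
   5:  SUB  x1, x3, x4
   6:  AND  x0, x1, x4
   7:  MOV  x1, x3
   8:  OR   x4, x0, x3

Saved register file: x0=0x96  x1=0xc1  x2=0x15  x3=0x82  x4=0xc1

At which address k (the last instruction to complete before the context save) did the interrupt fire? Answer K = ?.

after  0: x0=0xad x1=0x57 x2=0x15 x3=0x42 x4=0xc1  N=0 Z=0
after  1: x0=0xad x1=0x57 x2=0x15 x3=0x96 x4=0xc1  N=1 Z=0
after  2: x0=0x96 x1=0x57 x2=0x15 x3=0x96 x4=0xc1  N=1 Z=0
after  3: x0=0x96 x1=0x97 x2=0x15 x3=0x96 x4=0xc1  N=1 Z=0
after  4: x0=0x96 x1=0x97 x2=0x15 x3=0x82 x4=0xc1  N=1 Z=0
after  5: x0=0x96 x1=0xc1 x2=0x15 x3=0x82 x4=0xc1  N=1 Z=0
-- IRQ taken; context saved, return-PC = 6 --

K = 5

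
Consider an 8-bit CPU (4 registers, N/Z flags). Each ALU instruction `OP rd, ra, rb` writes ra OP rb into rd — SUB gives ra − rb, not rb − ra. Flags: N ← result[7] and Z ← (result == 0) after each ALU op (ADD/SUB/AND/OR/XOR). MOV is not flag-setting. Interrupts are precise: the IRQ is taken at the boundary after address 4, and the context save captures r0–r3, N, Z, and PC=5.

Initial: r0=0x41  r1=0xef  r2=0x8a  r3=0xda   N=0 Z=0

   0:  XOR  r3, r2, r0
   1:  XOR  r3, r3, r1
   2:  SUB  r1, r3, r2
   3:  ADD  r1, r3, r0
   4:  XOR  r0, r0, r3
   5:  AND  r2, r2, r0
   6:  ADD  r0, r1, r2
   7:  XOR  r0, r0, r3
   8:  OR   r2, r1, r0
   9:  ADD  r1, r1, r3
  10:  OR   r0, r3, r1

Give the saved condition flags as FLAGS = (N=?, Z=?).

after  0: r0=0x41 r1=0xef r2=0x8a r3=0xcb  N=1 Z=0
after  1: r0=0x41 r1=0xef r2=0x8a r3=0x24  N=0 Z=0
after  2: r0=0x41 r1=0x9a r2=0x8a r3=0x24  N=1 Z=0
after  3: r0=0x41 r1=0x65 r2=0x8a r3=0x24  N=0 Z=0
after  4: r0=0x65 r1=0x65 r2=0x8a r3=0x24  N=0 Z=0
-- IRQ taken; context saved, return-PC = 5 --

FLAGS = (N=0, Z=0)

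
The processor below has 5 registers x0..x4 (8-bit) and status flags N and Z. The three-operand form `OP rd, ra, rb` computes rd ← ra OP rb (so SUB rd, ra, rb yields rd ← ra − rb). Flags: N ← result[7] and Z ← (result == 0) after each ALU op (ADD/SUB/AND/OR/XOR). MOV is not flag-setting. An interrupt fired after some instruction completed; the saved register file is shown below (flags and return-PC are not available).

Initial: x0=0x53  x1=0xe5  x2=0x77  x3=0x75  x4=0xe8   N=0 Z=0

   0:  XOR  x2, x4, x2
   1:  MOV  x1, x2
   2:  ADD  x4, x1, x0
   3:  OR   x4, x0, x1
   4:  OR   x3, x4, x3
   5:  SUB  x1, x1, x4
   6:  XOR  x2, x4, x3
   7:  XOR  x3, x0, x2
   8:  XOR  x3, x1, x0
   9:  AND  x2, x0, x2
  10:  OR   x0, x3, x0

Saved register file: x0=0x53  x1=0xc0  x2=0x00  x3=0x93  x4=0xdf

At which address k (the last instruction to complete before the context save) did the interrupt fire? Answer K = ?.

after  0: x0=0x53 x1=0xe5 x2=0x9f x3=0x75 x4=0xe8  N=1 Z=0
after  1: x0=0x53 x1=0x9f x2=0x9f x3=0x75 x4=0xe8  N=1 Z=0
after  2: x0=0x53 x1=0x9f x2=0x9f x3=0x75 x4=0xf2  N=1 Z=0
after  3: x0=0x53 x1=0x9f x2=0x9f x3=0x75 x4=0xdf  N=1 Z=0
after  4: x0=0x53 x1=0x9f x2=0x9f x3=0xff x4=0xdf  N=1 Z=0
after  5: x0=0x53 x1=0xc0 x2=0x9f x3=0xff x4=0xdf  N=1 Z=0
after  6: x0=0x53 x1=0xc0 x2=0x20 x3=0xff x4=0xdf  N=0 Z=0
after  7: x0=0x53 x1=0xc0 x2=0x20 x3=0x73 x4=0xdf  N=0 Z=0
after  8: x0=0x53 x1=0xc0 x2=0x20 x3=0x93 x4=0xdf  N=1 Z=0
after  9: x0=0x53 x1=0xc0 x2=0x00 x3=0x93 x4=0xdf  N=0 Z=1
-- IRQ taken; context saved, return-PC = 10 --

K = 9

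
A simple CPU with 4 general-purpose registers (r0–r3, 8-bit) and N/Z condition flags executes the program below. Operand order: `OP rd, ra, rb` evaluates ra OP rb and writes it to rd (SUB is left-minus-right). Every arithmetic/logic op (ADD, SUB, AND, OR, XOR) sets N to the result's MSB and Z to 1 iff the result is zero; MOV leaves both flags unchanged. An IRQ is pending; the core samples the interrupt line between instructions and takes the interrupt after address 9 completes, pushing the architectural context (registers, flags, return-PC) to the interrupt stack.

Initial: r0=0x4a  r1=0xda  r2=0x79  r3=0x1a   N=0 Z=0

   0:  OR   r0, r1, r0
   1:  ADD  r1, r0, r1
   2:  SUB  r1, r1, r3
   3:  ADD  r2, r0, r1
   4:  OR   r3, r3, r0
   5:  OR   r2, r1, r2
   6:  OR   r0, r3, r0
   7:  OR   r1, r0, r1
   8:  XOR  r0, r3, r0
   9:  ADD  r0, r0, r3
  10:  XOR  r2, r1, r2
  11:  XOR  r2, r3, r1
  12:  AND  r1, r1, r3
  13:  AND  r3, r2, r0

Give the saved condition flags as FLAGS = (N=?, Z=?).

FLAGS = (N=1, Z=0)

after  0: r0=0xda r1=0xda r2=0x79 r3=0x1a  N=1 Z=0
after  1: r0=0xda r1=0xb4 r2=0x79 r3=0x1a  N=1 Z=0
after  2: r0=0xda r1=0x9a r2=0x79 r3=0x1a  N=1 Z=0
after  3: r0=0xda r1=0x9a r2=0x74 r3=0x1a  N=0 Z=0
after  4: r0=0xda r1=0x9a r2=0x74 r3=0xda  N=1 Z=0
after  5: r0=0xda r1=0x9a r2=0xfe r3=0xda  N=1 Z=0
after  6: r0=0xda r1=0x9a r2=0xfe r3=0xda  N=1 Z=0
after  7: r0=0xda r1=0xda r2=0xfe r3=0xda  N=1 Z=0
after  8: r0=0x00 r1=0xda r2=0xfe r3=0xda  N=0 Z=1
after  9: r0=0xda r1=0xda r2=0xfe r3=0xda  N=1 Z=0
-- IRQ taken; context saved, return-PC = 10 --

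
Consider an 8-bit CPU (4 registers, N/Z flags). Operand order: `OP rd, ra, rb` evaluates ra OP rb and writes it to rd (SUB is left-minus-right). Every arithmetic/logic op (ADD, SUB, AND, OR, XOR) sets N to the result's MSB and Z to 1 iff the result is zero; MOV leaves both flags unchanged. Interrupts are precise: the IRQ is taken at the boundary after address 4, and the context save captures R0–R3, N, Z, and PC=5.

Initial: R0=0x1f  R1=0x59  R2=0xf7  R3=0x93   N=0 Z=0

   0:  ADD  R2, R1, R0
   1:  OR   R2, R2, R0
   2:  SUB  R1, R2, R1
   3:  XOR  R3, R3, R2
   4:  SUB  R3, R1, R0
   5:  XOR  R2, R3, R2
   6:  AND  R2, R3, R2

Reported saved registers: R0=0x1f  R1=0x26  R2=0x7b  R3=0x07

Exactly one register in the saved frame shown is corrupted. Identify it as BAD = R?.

after  0: R0=0x1f R1=0x59 R2=0x78 R3=0x93  N=0 Z=0
after  1: R0=0x1f R1=0x59 R2=0x7f R3=0x93  N=0 Z=0
after  2: R0=0x1f R1=0x26 R2=0x7f R3=0x93  N=0 Z=0
after  3: R0=0x1f R1=0x26 R2=0x7f R3=0xec  N=1 Z=0
after  4: R0=0x1f R1=0x26 R2=0x7f R3=0x07  N=0 Z=0
-- IRQ taken; context saved, return-PC = 5 --
mismatch: R2: reported 0x7b vs actual 0x7f

BAD = R2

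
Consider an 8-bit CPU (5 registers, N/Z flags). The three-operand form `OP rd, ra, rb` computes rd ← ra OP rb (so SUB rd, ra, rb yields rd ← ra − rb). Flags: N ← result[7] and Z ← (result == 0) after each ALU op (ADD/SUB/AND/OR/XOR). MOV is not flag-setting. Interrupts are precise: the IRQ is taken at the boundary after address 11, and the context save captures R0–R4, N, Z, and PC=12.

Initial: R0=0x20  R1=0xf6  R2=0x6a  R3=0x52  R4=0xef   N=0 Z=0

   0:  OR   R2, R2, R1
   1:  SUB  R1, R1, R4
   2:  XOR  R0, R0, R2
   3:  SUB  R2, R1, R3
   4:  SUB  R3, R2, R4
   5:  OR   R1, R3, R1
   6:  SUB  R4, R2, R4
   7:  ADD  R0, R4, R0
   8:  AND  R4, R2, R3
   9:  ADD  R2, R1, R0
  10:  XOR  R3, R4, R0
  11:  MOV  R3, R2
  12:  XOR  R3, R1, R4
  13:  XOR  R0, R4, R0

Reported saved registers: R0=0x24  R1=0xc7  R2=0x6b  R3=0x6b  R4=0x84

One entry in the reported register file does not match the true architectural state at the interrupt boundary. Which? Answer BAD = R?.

BAD = R0

after  0: R0=0x20 R1=0xf6 R2=0xfe R3=0x52 R4=0xef  N=1 Z=0
after  1: R0=0x20 R1=0x07 R2=0xfe R3=0x52 R4=0xef  N=0 Z=0
after  2: R0=0xde R1=0x07 R2=0xfe R3=0x52 R4=0xef  N=1 Z=0
after  3: R0=0xde R1=0x07 R2=0xb5 R3=0x52 R4=0xef  N=1 Z=0
after  4: R0=0xde R1=0x07 R2=0xb5 R3=0xc6 R4=0xef  N=1 Z=0
after  5: R0=0xde R1=0xc7 R2=0xb5 R3=0xc6 R4=0xef  N=1 Z=0
after  6: R0=0xde R1=0xc7 R2=0xb5 R3=0xc6 R4=0xc6  N=1 Z=0
after  7: R0=0xa4 R1=0xc7 R2=0xb5 R3=0xc6 R4=0xc6  N=1 Z=0
after  8: R0=0xa4 R1=0xc7 R2=0xb5 R3=0xc6 R4=0x84  N=1 Z=0
after  9: R0=0xa4 R1=0xc7 R2=0x6b R3=0xc6 R4=0x84  N=0 Z=0
after 10: R0=0xa4 R1=0xc7 R2=0x6b R3=0x20 R4=0x84  N=0 Z=0
after 11: R0=0xa4 R1=0xc7 R2=0x6b R3=0x6b R4=0x84  N=0 Z=0
-- IRQ taken; context saved, return-PC = 12 --
mismatch: R0: reported 0x24 vs actual 0xa4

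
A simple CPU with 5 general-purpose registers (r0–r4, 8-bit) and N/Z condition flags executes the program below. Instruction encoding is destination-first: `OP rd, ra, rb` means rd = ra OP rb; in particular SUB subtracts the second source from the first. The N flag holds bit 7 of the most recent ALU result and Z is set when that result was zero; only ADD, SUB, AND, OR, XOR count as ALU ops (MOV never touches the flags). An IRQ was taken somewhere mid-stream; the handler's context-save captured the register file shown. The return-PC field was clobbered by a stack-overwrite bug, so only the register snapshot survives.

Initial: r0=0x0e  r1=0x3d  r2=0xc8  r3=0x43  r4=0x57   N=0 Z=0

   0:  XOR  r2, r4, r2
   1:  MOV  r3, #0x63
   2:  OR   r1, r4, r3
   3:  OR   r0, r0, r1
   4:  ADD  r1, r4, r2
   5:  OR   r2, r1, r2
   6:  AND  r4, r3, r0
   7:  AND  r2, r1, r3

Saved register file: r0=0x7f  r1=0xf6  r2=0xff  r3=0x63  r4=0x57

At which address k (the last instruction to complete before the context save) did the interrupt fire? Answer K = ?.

K = 5

after  0: r0=0x0e r1=0x3d r2=0x9f r3=0x43 r4=0x57  N=1 Z=0
after  1: r0=0x0e r1=0x3d r2=0x9f r3=0x63 r4=0x57  N=1 Z=0
after  2: r0=0x0e r1=0x77 r2=0x9f r3=0x63 r4=0x57  N=0 Z=0
after  3: r0=0x7f r1=0x77 r2=0x9f r3=0x63 r4=0x57  N=0 Z=0
after  4: r0=0x7f r1=0xf6 r2=0x9f r3=0x63 r4=0x57  N=1 Z=0
after  5: r0=0x7f r1=0xf6 r2=0xff r3=0x63 r4=0x57  N=1 Z=0
-- IRQ taken; context saved, return-PC = 6 --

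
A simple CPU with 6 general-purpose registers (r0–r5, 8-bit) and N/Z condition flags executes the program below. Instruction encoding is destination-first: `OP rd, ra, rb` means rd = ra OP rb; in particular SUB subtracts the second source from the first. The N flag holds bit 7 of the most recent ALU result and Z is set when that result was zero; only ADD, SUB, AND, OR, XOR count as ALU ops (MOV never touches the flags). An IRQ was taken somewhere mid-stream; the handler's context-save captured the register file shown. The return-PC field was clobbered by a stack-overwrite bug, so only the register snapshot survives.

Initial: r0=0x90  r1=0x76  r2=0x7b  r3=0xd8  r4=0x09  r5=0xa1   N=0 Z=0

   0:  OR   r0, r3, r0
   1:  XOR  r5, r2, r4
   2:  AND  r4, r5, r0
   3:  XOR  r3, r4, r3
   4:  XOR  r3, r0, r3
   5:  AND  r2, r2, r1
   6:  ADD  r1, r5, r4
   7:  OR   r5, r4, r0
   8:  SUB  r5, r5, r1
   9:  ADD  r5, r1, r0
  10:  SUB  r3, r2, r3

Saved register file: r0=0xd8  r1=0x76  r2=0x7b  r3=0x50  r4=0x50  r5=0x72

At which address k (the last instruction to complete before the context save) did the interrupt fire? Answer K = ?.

K = 4

after  0: r0=0xd8 r1=0x76 r2=0x7b r3=0xd8 r4=0x09 r5=0xa1  N=1 Z=0
after  1: r0=0xd8 r1=0x76 r2=0x7b r3=0xd8 r4=0x09 r5=0x72  N=0 Z=0
after  2: r0=0xd8 r1=0x76 r2=0x7b r3=0xd8 r4=0x50 r5=0x72  N=0 Z=0
after  3: r0=0xd8 r1=0x76 r2=0x7b r3=0x88 r4=0x50 r5=0x72  N=1 Z=0
after  4: r0=0xd8 r1=0x76 r2=0x7b r3=0x50 r4=0x50 r5=0x72  N=0 Z=0
-- IRQ taken; context saved, return-PC = 5 --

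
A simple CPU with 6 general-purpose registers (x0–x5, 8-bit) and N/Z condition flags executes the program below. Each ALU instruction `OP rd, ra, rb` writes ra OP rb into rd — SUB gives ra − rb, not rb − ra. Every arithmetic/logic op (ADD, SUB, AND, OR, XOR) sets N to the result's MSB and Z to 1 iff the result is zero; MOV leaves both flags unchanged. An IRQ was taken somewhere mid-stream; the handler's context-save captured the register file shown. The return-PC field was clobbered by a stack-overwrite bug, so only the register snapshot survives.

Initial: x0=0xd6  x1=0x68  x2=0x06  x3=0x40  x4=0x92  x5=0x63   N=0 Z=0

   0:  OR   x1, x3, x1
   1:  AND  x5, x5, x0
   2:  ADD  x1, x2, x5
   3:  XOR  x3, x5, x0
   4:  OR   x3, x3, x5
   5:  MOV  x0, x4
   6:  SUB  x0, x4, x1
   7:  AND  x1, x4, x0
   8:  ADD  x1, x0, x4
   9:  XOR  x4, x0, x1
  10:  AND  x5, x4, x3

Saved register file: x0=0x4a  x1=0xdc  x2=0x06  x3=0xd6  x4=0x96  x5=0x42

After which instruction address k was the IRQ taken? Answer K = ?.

K = 9

after  0: x0=0xd6 x1=0x68 x2=0x06 x3=0x40 x4=0x92 x5=0x63  N=0 Z=0
after  1: x0=0xd6 x1=0x68 x2=0x06 x3=0x40 x4=0x92 x5=0x42  N=0 Z=0
after  2: x0=0xd6 x1=0x48 x2=0x06 x3=0x40 x4=0x92 x5=0x42  N=0 Z=0
after  3: x0=0xd6 x1=0x48 x2=0x06 x3=0x94 x4=0x92 x5=0x42  N=1 Z=0
after  4: x0=0xd6 x1=0x48 x2=0x06 x3=0xd6 x4=0x92 x5=0x42  N=1 Z=0
after  5: x0=0x92 x1=0x48 x2=0x06 x3=0xd6 x4=0x92 x5=0x42  N=1 Z=0
after  6: x0=0x4a x1=0x48 x2=0x06 x3=0xd6 x4=0x92 x5=0x42  N=0 Z=0
after  7: x0=0x4a x1=0x02 x2=0x06 x3=0xd6 x4=0x92 x5=0x42  N=0 Z=0
after  8: x0=0x4a x1=0xdc x2=0x06 x3=0xd6 x4=0x92 x5=0x42  N=1 Z=0
after  9: x0=0x4a x1=0xdc x2=0x06 x3=0xd6 x4=0x96 x5=0x42  N=1 Z=0
-- IRQ taken; context saved, return-PC = 10 --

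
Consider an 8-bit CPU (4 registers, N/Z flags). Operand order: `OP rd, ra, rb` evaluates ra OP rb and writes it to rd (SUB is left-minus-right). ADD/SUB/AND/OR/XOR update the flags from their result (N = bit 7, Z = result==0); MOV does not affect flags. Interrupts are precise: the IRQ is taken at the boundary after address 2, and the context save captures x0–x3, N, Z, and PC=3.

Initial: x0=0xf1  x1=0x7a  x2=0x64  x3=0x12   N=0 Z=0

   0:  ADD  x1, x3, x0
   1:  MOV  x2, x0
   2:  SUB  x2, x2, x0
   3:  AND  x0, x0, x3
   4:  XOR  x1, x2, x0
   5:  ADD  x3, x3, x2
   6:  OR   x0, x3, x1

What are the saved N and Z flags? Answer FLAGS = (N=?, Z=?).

FLAGS = (N=0, Z=1)

after  0: x0=0xf1 x1=0x03 x2=0x64 x3=0x12  N=0 Z=0
after  1: x0=0xf1 x1=0x03 x2=0xf1 x3=0x12  N=0 Z=0
after  2: x0=0xf1 x1=0x03 x2=0x00 x3=0x12  N=0 Z=1
-- IRQ taken; context saved, return-PC = 3 --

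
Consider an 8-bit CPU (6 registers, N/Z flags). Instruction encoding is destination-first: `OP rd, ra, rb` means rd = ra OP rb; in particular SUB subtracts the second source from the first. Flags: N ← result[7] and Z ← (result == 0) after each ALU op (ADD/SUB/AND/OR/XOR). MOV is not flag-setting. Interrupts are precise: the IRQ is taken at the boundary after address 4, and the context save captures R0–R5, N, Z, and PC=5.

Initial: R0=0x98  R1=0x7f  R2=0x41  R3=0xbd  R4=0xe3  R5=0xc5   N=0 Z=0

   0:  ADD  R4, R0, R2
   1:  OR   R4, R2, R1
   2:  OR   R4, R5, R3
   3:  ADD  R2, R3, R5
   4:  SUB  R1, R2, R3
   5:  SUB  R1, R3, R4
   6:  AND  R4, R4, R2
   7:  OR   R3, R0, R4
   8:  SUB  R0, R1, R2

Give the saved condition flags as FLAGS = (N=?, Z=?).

FLAGS = (N=1, Z=0)

after  0: R0=0x98 R1=0x7f R2=0x41 R3=0xbd R4=0xd9 R5=0xc5  N=1 Z=0
after  1: R0=0x98 R1=0x7f R2=0x41 R3=0xbd R4=0x7f R5=0xc5  N=0 Z=0
after  2: R0=0x98 R1=0x7f R2=0x41 R3=0xbd R4=0xfd R5=0xc5  N=1 Z=0
after  3: R0=0x98 R1=0x7f R2=0x82 R3=0xbd R4=0xfd R5=0xc5  N=1 Z=0
after  4: R0=0x98 R1=0xc5 R2=0x82 R3=0xbd R4=0xfd R5=0xc5  N=1 Z=0
-- IRQ taken; context saved, return-PC = 5 --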